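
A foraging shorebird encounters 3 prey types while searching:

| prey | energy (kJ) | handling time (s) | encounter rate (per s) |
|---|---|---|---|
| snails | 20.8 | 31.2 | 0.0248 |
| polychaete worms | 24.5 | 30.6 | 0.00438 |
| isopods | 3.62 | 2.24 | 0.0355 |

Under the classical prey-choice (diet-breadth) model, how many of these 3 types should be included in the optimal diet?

3

Profitabilities (E/h, kJ/s): isopods 1.62, polychaete worms 0.801, snails 0.667. Add prey in this order while the next type's profitability exceeds the intake rate on those already taken.
Rate on top 1: 0.119. polychaete worms: 0.801 > 0.119 → include.
Rate on top 2: 0.1943. snails: 0.667 > 0.1943 → include.
Optimal diet: isopods, polychaete worms, snails — 3 of 3 types.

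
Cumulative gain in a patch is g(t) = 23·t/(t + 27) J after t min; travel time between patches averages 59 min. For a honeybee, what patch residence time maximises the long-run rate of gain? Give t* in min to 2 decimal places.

Optimal t* satisfies g'(t*) = g(t*)/(T + t*).
g'(t) = 23·27/(t + 27)². Setting 23·27/(t+27)² = 23t/[(t+27)(59+t)] gives 27(59+t) = t(t+27), so t² = 27×59 = 1593.
t* = √1593 = 39.91 min.

39.91 min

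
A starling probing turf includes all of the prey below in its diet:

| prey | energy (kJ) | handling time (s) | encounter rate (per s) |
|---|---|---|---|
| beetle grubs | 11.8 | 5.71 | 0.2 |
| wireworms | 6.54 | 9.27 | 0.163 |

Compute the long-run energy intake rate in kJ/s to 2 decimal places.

0.94 kJ/s

R = Σλ_iE_i / (1 + Σλ_ih_i)
Numerator: 0.2×11.8 + 0.163×6.54 = 3.426
Denominator: 1 + 0.2×5.71 + 0.163×9.27 = 3.653
R = 3.426/3.653 = 0.9379 kJ/s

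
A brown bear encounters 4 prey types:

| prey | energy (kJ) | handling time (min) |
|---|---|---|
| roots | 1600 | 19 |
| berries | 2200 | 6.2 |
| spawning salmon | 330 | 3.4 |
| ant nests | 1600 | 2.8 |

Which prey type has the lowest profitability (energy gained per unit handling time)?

In descending order of E/h:
ant nests: 1600/2.8 = 571 kJ/min
berries: 2200/6.2 = 355 kJ/min
spawning salmon: 330/3.4 = 97.1 kJ/min
roots: 1600/19 = 84.2 kJ/min

roots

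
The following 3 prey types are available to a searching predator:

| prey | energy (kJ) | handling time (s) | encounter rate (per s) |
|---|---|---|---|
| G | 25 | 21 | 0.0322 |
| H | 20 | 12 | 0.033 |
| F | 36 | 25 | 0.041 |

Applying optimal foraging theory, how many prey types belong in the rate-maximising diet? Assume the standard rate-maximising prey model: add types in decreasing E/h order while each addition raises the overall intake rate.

Rank by E/h (kJ/s): H 1.67, F 1.44, G 1.19. Include each in turn until the next type's E/h falls below the running intake rate.
Rate on top 1: 0.4728. F: 1.44 > 0.4728 → include.
Rate on top 2: 0.8823. G: 1.19 > 0.8823 → include.
Optimal diet: H, F, G — 3 of 3 types.

3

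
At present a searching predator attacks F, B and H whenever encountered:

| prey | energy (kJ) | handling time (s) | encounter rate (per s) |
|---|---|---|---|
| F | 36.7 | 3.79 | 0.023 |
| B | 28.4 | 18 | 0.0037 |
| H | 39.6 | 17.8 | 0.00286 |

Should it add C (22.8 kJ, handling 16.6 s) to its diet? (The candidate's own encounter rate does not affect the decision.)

Yes

On F, B and H alone, R = ΣλE/(1+Σλh) = 1.062/1.205 = 0.8819 kJ/s.
Profitability of C: 22.8/16.6 = 1.373 kJ/s.
1.373 > 0.8819, so adding C raises the average — include it.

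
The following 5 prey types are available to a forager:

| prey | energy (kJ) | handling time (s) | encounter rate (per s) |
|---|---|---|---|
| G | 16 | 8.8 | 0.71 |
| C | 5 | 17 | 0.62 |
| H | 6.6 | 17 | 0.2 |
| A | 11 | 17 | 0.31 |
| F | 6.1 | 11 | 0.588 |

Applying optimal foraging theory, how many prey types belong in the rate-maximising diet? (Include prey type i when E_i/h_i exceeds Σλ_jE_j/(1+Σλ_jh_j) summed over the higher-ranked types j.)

1

E/h in descending order: G 1.82, A 0.647, F 0.555, H 0.388, C 0.294 kJ/s. The optimal diet is the largest prefix of this list for which every included type satisfies E_i/h_i > R on the types above it.
Rate on top 1: 1.567. A: 0.647 < 1.567 → exclude; stop.
Optimal diet: G — 1 of 5 types.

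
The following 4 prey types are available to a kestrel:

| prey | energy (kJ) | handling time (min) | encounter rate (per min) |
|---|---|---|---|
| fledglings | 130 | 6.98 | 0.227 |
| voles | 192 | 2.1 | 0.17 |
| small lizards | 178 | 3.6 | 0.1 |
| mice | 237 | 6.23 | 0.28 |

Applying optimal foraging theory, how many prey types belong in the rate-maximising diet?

3

E/h in descending order: voles 91.4, small lizards 49.4, mice 38, fledglings 18.6 kJ/min. The optimal diet is the largest prefix of this list for which every included type satisfies E_i/h_i > R on the types above it.
Rate on top 1: 24.05. small lizards: 49.4 > 24.05 → include.
Rate on top 2: 29.38. mice: 38 > 29.38 → include.
Rate on top 3: 33.74. fledglings: 18.6 < 33.74 → exclude; stop.
Optimal diet: voles, small lizards, mice — 3 of 4 types.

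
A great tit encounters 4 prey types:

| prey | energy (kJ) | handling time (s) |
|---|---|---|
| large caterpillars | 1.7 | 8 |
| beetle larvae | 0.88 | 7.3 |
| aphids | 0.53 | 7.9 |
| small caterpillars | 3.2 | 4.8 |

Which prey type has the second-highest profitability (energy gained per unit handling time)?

large caterpillars

In descending order of E/h:
small caterpillars: 3.2/4.8 = 0.667 kJ/s
large caterpillars: 1.7/8 = 0.212 kJ/s
beetle larvae: 0.88/7.3 = 0.121 kJ/s
aphids: 0.53/7.9 = 0.0671 kJ/s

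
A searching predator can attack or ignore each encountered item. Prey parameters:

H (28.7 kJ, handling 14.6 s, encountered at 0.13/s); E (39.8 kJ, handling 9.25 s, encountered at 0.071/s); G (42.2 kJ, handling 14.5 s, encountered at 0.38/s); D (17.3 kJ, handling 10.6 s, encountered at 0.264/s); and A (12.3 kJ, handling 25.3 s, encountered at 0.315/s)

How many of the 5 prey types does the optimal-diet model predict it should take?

E/h in descending order: E 4.3, G 2.91, H 1.97, D 1.63, A 0.486 kJ/s. The optimal diet is the largest prefix of this list for which every included type satisfies E_i/h_i > R on the types above it.
Rate on top 1: 1.706. G: 2.91 > 1.706 → include.
Rate on top 2: 2.632. H: 1.97 < 2.632 → exclude; stop.
Optimal diet: E, G — 2 of 5 types.

2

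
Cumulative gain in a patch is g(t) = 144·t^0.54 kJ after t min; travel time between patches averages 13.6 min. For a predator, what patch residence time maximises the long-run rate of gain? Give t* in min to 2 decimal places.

By the marginal value theorem, leave when the instantaneous gain rate g'(t) equals the habitat-wide average g(t)/(T + t).
g'(t) = 0.54·144·t^-0.46. Setting 0.54·144·t^-0.46 = 144·t^0.54/(13.6+t) gives 0.54(13.6+t) = t, so 0.46·t = 0.54×13.6.
t* = 0.54×13.6/0.46 = 15.97 min.

15.97 min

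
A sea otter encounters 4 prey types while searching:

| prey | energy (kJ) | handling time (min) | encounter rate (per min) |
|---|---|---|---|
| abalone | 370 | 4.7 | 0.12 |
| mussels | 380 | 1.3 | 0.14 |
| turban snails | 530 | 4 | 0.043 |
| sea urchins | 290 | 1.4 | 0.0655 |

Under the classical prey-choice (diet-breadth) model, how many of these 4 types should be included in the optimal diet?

Rank by E/h (kJ/min): mussels 292, sea urchins 207, turban snails 132, abalone 78.7. Include each in turn until the next type's E/h falls below the running intake rate.
Rate on top 1: 45.01. sea urchins: 207 > 45.01 → include.
Rate on top 2: 56.68. turban snails: 132 > 56.68 → include.
Rate on top 3: 65.7. abalone: 78.7 > 65.7 → include.
Optimal diet: mussels, sea urchins, turban snails, abalone — 4 of 4 types.

4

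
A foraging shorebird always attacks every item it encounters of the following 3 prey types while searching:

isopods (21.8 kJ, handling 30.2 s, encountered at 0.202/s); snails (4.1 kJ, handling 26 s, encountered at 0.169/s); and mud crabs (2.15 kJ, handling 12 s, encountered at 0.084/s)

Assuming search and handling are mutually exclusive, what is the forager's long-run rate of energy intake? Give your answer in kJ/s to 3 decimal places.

R = (0.202×21.8 + 0.169×4.1 + 0.084×2.15) / (1 + 0.202×30.2 + 0.169×26 + 0.084×12) = 5.277/12.5 = 0.4221 kJ/s.

0.422 kJ/s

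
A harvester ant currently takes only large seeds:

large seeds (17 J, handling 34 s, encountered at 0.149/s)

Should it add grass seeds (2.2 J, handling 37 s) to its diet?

Intake rate on the current diet: R = (0.149×17) / (1 + 0.149×34) = 2.533/6.066 = 0.4176 J/s.
grass seeds: E/h = 2.2/37 = 0.05946 J/s.
Since 0.05946 < R, time spent handling grass seeds is better spent searching.

No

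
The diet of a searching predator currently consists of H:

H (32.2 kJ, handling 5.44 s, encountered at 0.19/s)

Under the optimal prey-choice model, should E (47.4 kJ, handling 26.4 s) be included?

No

Intake rate on the current diet: R = (0.19×32.2) / (1 + 0.19×5.44) = 6.118/2.034 = 3.008 kJ/s.
E: E/h = 47.4/26.4 = 1.795 kJ/s.
1.795 < 3.008, so adding E would lower the average — exclude it.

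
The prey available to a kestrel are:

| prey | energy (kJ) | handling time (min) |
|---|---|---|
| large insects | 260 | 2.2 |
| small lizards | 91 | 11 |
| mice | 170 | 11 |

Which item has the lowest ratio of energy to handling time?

small lizards

Profitability E/h (kJ/min): large insects = 260/2.2 = 118, small lizards = 91/11 = 8.27, mice = 170/11 = 15.5.
Ranked: large insects > mice > small lizards.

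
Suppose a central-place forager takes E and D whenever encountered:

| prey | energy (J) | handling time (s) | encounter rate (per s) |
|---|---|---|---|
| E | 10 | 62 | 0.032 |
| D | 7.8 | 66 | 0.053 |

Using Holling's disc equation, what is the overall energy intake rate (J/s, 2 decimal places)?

R = (0.032×10 + 0.053×7.8) / (1 + 0.032×62 + 0.053×66) = 0.7334/6.482 = 0.1131 J/s.

0.11 J/s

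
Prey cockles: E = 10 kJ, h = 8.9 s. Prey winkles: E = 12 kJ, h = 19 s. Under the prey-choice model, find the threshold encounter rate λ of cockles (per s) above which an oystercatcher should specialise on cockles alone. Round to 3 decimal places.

Drop winkles once their profitability E₂/h₂ falls below the rate achievable on cockles alone: E₂/h₂ = λE₁/(1 + λh₁).
Solve for λ: λE₁h₂ = E₂(1 + λh₁) → λ(E₁h₂ − E₂h₁) = E₂ → λ = E₂/(E₁h₂ − E₂h₁).
λ = 12/(10×19 − 12×8.9) = 12/83.2 = 0.1442 per s.

0.144 per s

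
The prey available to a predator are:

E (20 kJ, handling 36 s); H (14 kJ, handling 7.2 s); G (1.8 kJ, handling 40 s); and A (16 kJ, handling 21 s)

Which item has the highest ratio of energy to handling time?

H

In descending order of E/h:
H: 14/7.2 = 1.94 kJ/s
A: 16/21 = 0.762 kJ/s
E: 20/36 = 0.556 kJ/s
G: 1.8/40 = 0.045 kJ/s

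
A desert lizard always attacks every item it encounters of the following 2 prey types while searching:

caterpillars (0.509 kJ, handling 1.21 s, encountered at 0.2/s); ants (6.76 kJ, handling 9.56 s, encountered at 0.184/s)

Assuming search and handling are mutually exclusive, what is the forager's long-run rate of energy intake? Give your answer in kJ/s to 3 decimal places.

R = Σλ_iE_i / (1 + Σλ_ih_i)
Numerator: 0.2×0.509 + 0.184×6.76 = 1.346
Denominator: 1 + 0.2×1.21 + 0.184×9.56 = 3.001
R = 1.346/3.001 = 0.4484 kJ/s

0.448 kJ/s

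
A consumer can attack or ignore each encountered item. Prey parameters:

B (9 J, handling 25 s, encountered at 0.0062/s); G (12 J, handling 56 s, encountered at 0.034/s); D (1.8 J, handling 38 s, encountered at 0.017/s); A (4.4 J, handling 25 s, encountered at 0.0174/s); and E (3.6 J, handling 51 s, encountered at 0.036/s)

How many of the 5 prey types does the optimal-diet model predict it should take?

3

Profitabilities (E/h, J/s): B 0.36, G 0.214, A 0.176, E 0.0706, D 0.0474. Add prey in this order while the next type's profitability exceeds the intake rate on those already taken.
Rate on top 1: 0.04831. G: 0.214 > 0.04831 → include.
Rate on top 2: 0.1516. A: 0.176 > 0.1516 → include.
Rate on top 3: 0.1547. E: 0.0706 < 0.1547 → exclude; stop.
Optimal diet: B, G, A — 3 of 5 types.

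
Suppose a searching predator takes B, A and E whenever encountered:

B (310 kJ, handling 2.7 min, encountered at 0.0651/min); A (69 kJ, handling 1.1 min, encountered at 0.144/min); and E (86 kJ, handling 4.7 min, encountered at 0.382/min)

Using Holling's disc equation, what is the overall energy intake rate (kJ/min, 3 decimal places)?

20.121 kJ/min

Energy encountered per unit search time: 0.0651×310 + 0.144×69 + 0.382×86 = 62.97 kJ/min.
Handling time per unit search time: 0.0651×2.7 + 0.144×1.1 + 0.382×4.7 = 2.13.
Rate = 62.97/(1 + 2.13) = 20.12 kJ/min.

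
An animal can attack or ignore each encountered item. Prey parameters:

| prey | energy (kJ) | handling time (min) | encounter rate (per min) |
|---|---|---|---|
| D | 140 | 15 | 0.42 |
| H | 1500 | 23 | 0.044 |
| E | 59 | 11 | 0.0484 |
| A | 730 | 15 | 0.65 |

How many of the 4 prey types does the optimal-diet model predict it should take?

E/h in descending order: H 65.2, A 48.7, D 9.33, E 5.36 kJ/min. The optimal diet is the largest prefix of this list for which every included type satisfies E_i/h_i > R on the types above it.
Rate on top 1: 32.8. A: 48.7 > 32.8 → include.
Rate on top 2: 45.95. D: 9.33 < 45.95 → exclude; stop.
Optimal diet: H, A — 2 of 4 types.

2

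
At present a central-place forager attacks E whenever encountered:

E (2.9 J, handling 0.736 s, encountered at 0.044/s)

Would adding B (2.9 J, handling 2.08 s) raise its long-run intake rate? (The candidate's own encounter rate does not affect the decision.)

On E alone, R = ΣλE/(1+Σλh) = 0.1276/1.032 = 0.1236 J/s.
B: E/h = 2.9/2.08 = 1.394 J/s.
1.394 > 0.1236, so adding B raises the average — include it.

Yes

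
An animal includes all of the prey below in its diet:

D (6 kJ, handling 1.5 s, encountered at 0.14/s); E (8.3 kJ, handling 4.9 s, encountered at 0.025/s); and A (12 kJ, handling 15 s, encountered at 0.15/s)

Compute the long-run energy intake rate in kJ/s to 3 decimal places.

R = (0.14×6 + 0.025×8.3 + 0.15×12) / (1 + 0.14×1.5 + 0.025×4.9 + 0.15×15) = 2.848/3.583 = 0.7948 kJ/s.

0.795 kJ/s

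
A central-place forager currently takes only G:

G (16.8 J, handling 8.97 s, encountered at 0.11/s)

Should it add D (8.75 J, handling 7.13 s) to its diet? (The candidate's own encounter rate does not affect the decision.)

On G alone, R = ΣλE/(1+Σλh) = 1.848/1.987 = 0.9302 J/s.
Profitability of D: 8.75/7.13 = 1.227 J/s.
1.227 > 0.9302, so adding D raises the average — include it.

Yes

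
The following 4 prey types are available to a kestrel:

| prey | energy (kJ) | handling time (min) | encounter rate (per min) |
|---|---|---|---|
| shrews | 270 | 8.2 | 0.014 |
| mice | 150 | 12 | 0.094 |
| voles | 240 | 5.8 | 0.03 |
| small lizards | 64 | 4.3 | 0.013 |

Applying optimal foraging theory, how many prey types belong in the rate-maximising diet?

Profitabilities (E/h, kJ/min): voles 41.4, shrews 32.9, small lizards 14.9, mice 12.5. Add prey in this order while the next type's profitability exceeds the intake rate on those already taken.
Rate on top 1: 6.133. shrews: 32.9 > 6.133 → include.
Rate on top 2: 8.52. small lizards: 14.9 > 8.52 → include.
Rate on top 3: 8.784. mice: 12.5 > 8.784 → include.
Optimal diet: voles, shrews, small lizards, mice — 4 of 4 types.

4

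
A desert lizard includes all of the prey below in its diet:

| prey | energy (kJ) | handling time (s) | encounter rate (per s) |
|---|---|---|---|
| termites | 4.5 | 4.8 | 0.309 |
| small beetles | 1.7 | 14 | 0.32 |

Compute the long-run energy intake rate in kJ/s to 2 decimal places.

R = Σλ_iE_i / (1 + Σλ_ih_i)
Numerator: 0.309×4.5 + 0.32×1.7 = 1.935
Denominator: 1 + 0.309×4.8 + 0.32×14 = 6.963
R = 1.935/6.963 = 0.2778 kJ/s

0.28 kJ/s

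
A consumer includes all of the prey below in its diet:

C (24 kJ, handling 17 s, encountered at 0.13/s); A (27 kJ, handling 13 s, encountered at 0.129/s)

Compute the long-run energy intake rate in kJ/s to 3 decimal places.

1.351 kJ/s

R = (0.13×24 + 0.129×27) / (1 + 0.13×17 + 0.129×13) = 6.603/4.887 = 1.351 kJ/s.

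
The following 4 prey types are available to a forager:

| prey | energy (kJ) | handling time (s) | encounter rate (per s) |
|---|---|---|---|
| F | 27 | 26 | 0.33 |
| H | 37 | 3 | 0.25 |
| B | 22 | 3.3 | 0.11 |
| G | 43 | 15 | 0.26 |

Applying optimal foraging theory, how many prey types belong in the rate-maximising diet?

2

Rank by E/h (kJ/s): H 12.3, B 6.67, G 2.87, F 1.04. Include each in turn until the next type's E/h falls below the running intake rate.
Rate on top 1: 5.286. B: 6.67 > 5.286 → include.
Rate on top 2: 5.523. G: 2.87 < 5.523 → exclude; stop.
Optimal diet: H, B — 2 of 4 types.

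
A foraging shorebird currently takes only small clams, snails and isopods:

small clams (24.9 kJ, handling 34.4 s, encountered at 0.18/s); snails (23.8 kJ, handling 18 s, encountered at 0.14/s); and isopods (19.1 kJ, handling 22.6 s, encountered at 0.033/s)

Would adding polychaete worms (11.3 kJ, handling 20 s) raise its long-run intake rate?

Intake rate on the current diet: R = (0.18×24.9 + 0.14×23.8 + 0.033×19.1) / (1 + 0.18×34.4 + 0.14×18 + 0.033×22.6) = 8.444/10.46 = 0.8075 kJ/s.
polychaete worms: E/h = 11.3/20 = 0.565 kJ/s.
Since 0.565 < R, time spent handling polychaete worms is better spent searching.

No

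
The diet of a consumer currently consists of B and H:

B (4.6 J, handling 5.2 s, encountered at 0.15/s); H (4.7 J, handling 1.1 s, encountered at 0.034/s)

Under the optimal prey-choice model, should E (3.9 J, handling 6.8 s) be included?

On B and H alone, R = ΣλE/(1+Σλh) = 0.8498/1.817 = 0.4676 J/s.
E: E/h = 3.9/6.8 = 0.5735 J/s.
0.5735 > 0.4676, so adding E raises the average — include it.

Yes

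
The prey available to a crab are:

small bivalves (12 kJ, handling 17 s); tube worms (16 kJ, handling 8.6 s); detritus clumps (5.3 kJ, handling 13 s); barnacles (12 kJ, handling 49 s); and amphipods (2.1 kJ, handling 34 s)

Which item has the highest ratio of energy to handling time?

Profitability E/h (kJ/s): small bivalves = 12/17 = 0.706, tube worms = 16/8.6 = 1.86, detritus clumps = 5.3/13 = 0.408, barnacles = 12/49 = 0.245, amphipods = 2.1/34 = 0.0618.
Ranked: tube worms > small bivalves > detritus clumps > barnacles > amphipods.

tube worms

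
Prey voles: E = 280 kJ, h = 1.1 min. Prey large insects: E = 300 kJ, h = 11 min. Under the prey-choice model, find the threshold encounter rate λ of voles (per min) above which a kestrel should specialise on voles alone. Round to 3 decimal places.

Drop large insects once their profitability E₂/h₂ falls below the rate achievable on voles alone: E₂/h₂ = λE₁/(1 + λh₁).
Solve for λ: λE₁h₂ = E₂(1 + λh₁) → λ(E₁h₂ − E₂h₁) = E₂ → λ = E₂/(E₁h₂ − E₂h₁).
λ = 300/(280×11 − 300×1.1) = 300/2750 = 0.1091 per min.

0.109 per min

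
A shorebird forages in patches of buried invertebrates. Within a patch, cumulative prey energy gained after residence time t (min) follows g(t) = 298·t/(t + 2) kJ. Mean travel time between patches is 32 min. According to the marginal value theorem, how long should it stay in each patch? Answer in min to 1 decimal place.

Optimal t* satisfies g'(t*) = g(t*)/(T + t*).
g'(t) = 298·2/(t + 2)². Setting 298·2/(t+2)² = 298t/[(t+2)(32+t)] gives 2(32+t) = t(t+2), so t² = 2×32 = 64.
t* = √64 = 8 min.

8.0 min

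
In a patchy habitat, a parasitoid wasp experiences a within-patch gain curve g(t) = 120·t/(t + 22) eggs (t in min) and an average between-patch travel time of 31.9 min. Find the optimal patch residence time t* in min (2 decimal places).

26.49 min

By the marginal value theorem, leave when the instantaneous gain rate g'(t) equals the habitat-wide average g(t)/(T + t).
g'(t) = 120·22/(t + 22)². Setting 120·22/(t+22)² = 120t/[(t+22)(31.9+t)] gives 22(31.9+t) = t(t+22), so t² = 22×31.9 = 701.8.
t* = √701.8 = 26.49 min.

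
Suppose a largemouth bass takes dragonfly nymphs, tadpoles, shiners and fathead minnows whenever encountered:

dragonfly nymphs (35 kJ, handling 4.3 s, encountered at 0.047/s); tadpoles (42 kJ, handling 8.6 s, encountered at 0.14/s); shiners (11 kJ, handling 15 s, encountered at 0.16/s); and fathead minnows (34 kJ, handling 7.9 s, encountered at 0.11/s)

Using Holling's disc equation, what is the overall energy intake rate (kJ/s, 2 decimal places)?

Energy encountered per unit search time: 0.047×35 + 0.14×42 + 0.16×11 + 0.11×34 = 13.03 kJ/s.
Handling time per unit search time: 0.047×4.3 + 0.14×8.6 + 0.16×15 + 0.11×7.9 = 4.675.
Rate = 13.03/(1 + 4.675) = 2.295 kJ/s.

2.30 kJ/s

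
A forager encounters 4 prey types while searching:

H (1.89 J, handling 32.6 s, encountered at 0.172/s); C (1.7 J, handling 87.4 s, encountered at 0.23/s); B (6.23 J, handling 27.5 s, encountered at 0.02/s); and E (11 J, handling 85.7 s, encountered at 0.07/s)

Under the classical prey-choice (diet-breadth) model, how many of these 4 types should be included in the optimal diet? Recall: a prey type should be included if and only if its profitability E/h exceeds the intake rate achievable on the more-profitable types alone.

2

E/h in descending order: B 0.227, E 0.128, H 0.058, C 0.0195 J/s. The optimal diet is the largest prefix of this list for which every included type satisfies E_i/h_i > R on the types above it.
Rate on top 1: 0.08039. E: 0.128 > 0.08039 → include.
Rate on top 2: 0.1185. H: 0.058 < 0.1185 → exclude; stop.
Optimal diet: B, E — 2 of 4 types.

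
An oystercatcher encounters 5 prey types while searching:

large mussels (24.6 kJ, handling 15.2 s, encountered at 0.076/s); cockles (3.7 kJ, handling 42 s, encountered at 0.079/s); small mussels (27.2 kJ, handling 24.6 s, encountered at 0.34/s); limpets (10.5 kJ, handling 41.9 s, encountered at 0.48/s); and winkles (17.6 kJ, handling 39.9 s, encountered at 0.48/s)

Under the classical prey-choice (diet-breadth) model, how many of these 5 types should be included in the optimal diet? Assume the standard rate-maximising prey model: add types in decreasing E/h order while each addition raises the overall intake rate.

Profitabilities (E/h, kJ/s): large mussels 1.62, small mussels 1.11, winkles 0.441, limpets 0.251, cockles 0.0881. Add prey in this order while the next type's profitability exceeds the intake rate on those already taken.
Rate on top 1: 0.8675. small mussels: 1.11 > 0.8675 → include.
Rate on top 2: 1.057. winkles: 0.441 < 1.057 → exclude; stop.
Optimal diet: large mussels, small mussels — 2 of 5 types.

2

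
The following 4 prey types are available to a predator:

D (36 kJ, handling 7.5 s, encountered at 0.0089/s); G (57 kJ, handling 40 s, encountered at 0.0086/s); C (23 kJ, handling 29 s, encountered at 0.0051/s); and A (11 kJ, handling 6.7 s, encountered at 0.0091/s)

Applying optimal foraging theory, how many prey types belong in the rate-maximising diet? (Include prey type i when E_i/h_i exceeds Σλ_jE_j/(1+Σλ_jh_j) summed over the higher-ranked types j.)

E/h in descending order: D 4.8, A 1.64, G 1.43, C 0.793 kJ/s. The optimal diet is the largest prefix of this list for which every included type satisfies E_i/h_i > R on the types above it.
Rate on top 1: 0.3004. A: 1.64 > 0.3004 → include.
Rate on top 2: 0.3729. G: 1.43 > 0.3729 → include.
Rate on top 3: 0.6188. C: 0.793 > 0.6188 → include.
Optimal diet: D, A, G, C — 4 of 4 types.

4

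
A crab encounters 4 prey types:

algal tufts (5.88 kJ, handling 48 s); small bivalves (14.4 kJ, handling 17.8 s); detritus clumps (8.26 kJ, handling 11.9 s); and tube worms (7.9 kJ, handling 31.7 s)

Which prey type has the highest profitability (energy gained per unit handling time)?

small bivalves

Profitability E/h (kJ/s): algal tufts = 5.88/48 = 0.122, small bivalves = 14.4/17.8 = 0.809, detritus clumps = 8.26/11.9 = 0.694, tube worms = 7.9/31.7 = 0.249.
Ranked: small bivalves > detritus clumps > tube worms > algal tufts.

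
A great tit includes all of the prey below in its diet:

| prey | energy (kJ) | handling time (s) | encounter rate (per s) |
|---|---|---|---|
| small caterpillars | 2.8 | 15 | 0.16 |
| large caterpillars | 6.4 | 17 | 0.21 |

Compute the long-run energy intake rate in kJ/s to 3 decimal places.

Energy encountered per unit search time: 0.16×2.8 + 0.21×6.4 = 1.792 kJ/s.
Handling time per unit search time: 0.16×15 + 0.21×17 = 5.97.
Rate = 1.792/(1 + 5.97) = 0.2571 kJ/s.

0.257 kJ/s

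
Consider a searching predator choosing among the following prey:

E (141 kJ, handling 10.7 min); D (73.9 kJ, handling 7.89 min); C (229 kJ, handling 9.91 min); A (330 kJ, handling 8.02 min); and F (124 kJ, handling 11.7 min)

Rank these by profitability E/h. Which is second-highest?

In descending order of E/h:
A: 330/8.02 = 41.1 kJ/min
C: 229/9.91 = 23.1 kJ/min
E: 141/10.7 = 13.2 kJ/min
F: 124/11.7 = 10.6 kJ/min
D: 73.9/7.89 = 9.37 kJ/min

C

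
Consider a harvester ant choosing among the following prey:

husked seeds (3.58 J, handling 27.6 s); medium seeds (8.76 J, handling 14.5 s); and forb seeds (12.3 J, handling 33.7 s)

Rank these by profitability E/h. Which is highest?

Profitability E/h (J/s): husked seeds = 3.58/27.6 = 0.13, medium seeds = 8.76/14.5 = 0.604, forb seeds = 12.3/33.7 = 0.365.
Ranked: medium seeds > forb seeds > husked seeds.

medium seeds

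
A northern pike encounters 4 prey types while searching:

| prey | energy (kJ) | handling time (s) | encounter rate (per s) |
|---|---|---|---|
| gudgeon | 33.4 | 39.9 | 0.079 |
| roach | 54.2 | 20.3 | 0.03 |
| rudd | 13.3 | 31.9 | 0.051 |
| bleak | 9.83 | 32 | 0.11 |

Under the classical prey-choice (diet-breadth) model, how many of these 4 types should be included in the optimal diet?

1

E/h in descending order: roach 2.67, gudgeon 0.837, rudd 0.417, bleak 0.307 kJ/s. The optimal diet is the largest prefix of this list for which every included type satisfies E_i/h_i > R on the types above it.
Rate on top 1: 1.011. gudgeon: 0.837 < 1.011 → exclude; stop.
Optimal diet: roach — 1 of 4 types.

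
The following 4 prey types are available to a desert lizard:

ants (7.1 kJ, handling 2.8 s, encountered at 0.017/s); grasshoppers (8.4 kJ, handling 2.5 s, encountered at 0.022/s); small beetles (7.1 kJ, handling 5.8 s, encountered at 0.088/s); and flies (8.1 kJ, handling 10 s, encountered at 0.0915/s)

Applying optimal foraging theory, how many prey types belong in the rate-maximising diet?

4

E/h in descending order: grasshoppers 3.36, ants 2.54, small beetles 1.22, flies 0.81 kJ/s. The optimal diet is the largest prefix of this list for which every included type satisfies E_i/h_i > R on the types above it.
Rate on top 1: 0.1752. ants: 2.54 > 0.1752 → include.
Rate on top 2: 0.2771. small beetles: 1.22 > 0.2771 → include.
Rate on top 3: 0.5768. flies: 0.81 > 0.5768 → include.
Optimal diet: grasshoppers, ants, small beetles, flies — 4 of 4 types.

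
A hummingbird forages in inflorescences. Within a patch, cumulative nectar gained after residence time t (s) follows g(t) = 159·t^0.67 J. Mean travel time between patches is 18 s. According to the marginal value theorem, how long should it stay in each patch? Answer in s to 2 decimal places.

Maximise g(t)/(T+t): set derivative to zero → g'(t)(T+t) = g(t).
g'(t) = 0.67·159·t^-0.33. Setting 0.67·159·t^-0.33 = 159·t^0.67/(18+t) gives 0.67(18+t) = t, so 0.33·t = 0.67×18.
t* = 0.67×18/0.33 = 36.55 s.

36.55 s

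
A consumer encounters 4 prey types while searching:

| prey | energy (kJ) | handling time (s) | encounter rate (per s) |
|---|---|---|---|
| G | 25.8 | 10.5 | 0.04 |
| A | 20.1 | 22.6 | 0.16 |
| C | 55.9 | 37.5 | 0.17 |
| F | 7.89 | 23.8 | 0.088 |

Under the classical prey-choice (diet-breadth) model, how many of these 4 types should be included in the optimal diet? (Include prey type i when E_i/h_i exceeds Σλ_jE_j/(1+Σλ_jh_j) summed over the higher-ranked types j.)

2

E/h in descending order: G 2.46, C 1.49, A 0.889, F 0.332 kJ/s. The optimal diet is the largest prefix of this list for which every included type satisfies E_i/h_i > R on the types above it.
Rate on top 1: 0.7268. C: 1.49 > 0.7268 → include.
Rate on top 2: 1.352. A: 0.889 < 1.352 → exclude; stop.
Optimal diet: G, C — 2 of 4 types.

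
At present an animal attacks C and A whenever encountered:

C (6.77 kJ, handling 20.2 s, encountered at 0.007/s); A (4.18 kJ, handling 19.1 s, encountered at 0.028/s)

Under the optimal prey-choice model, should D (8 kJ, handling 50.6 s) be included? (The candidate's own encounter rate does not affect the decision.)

Yes

Current rate: (0.007×6.77 + 0.028×4.18)/(1 + 0.007×20.2 + 0.028×19.1) = 0.0981 kJ/s.
Profitability of D: 8/50.6 = 0.1581 kJ/s.
Since 0.1581 > R, including D increases the long-run rate.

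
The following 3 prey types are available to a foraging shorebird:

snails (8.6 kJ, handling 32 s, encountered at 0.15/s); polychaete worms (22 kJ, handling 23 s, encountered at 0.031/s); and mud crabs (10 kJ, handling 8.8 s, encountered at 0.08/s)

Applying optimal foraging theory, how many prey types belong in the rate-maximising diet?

Rank by E/h (kJ/s): mud crabs 1.14, polychaete worms 0.957, snails 0.269. Include each in turn until the next type's E/h falls below the running intake rate.
Rate on top 1: 0.4695. polychaete worms: 0.957 > 0.4695 → include.
Rate on top 2: 0.6132. snails: 0.269 < 0.6132 → exclude; stop.
Optimal diet: mud crabs, polychaete worms — 2 of 3 types.

2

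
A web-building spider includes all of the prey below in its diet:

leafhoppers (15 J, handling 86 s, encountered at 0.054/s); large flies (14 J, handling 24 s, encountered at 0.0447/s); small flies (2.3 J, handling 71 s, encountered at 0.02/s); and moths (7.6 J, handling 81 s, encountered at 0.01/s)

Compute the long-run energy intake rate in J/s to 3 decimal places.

0.174 J/s

R = (0.054×15 + 0.0447×14 + 0.02×2.3 + 0.01×7.6) / (1 + 0.054×86 + 0.0447×24 + 0.02×71 + 0.01×81) = 1.558/8.947 = 0.1741 J/s.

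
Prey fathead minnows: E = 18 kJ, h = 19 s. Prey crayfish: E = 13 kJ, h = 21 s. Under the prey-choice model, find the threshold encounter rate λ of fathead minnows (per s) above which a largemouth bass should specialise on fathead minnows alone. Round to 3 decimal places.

At the threshold, the rate on fathead minnows alone equals the profitability of crayfish: λ·18/(1 + λ·19) = 13/21 = 0.619.
Rearranging, λ(18 − 0.619×19) = 0.619, so λ = 0.619/6.238 = 0.09924 per s.

0.099 per s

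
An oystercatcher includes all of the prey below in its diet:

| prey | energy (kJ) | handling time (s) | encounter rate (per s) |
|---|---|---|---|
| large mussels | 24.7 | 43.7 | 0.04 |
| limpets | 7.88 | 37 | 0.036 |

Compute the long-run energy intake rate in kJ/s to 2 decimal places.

Energy encountered per unit search time: 0.04×24.7 + 0.036×7.88 = 1.272 kJ/s.
Handling time per unit search time: 0.04×43.7 + 0.036×37 = 3.08.
Rate = 1.272/(1 + 3.08) = 0.3117 kJ/s.

0.31 kJ/s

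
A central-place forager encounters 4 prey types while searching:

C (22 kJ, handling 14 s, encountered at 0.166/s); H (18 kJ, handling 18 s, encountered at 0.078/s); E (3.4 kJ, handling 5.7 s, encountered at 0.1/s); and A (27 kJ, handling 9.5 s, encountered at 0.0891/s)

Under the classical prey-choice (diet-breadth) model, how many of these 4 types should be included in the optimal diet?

E/h in descending order: A 2.84, C 1.57, H 1, E 0.596 kJ/s. The optimal diet is the largest prefix of this list for which every included type satisfies E_i/h_i > R on the types above it.
Rate on top 1: 1.303. C: 1.57 > 1.303 → include.
Rate on top 2: 1.453. H: 1 < 1.453 → exclude; stop.
Optimal diet: A, C — 2 of 4 types.

2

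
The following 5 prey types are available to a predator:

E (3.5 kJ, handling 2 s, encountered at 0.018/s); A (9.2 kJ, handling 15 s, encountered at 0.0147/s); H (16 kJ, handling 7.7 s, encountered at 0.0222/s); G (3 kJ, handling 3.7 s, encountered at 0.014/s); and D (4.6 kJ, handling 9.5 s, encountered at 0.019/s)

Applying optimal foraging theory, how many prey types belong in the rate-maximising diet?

Rank by E/h (kJ/s): H 2.08, E 1.75, G 0.811, A 0.613, D 0.484. Include each in turn until the next type's E/h falls below the running intake rate.
Rate on top 1: 0.3033. E: 1.75 > 0.3033 → include.
Rate on top 2: 0.3465. G: 0.811 > 0.3465 → include.
Rate on top 3: 0.3656. A: 0.613 > 0.3656 → include.
Rate on top 4: 0.4025. D: 0.484 > 0.4025 → include.
Optimal diet: H, E, G, A, D — 5 of 5 types.

5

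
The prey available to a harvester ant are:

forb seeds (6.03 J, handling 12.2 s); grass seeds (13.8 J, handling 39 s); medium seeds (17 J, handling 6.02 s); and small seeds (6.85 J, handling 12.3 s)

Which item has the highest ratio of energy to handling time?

medium seeds

Profitability E/h (J/s): forb seeds = 6.03/12.2 = 0.494, grass seeds = 13.8/39 = 0.354, medium seeds = 17/6.02 = 2.82, small seeds = 6.85/12.3 = 0.557.
Ranked: medium seeds > small seeds > forb seeds > grass seeds.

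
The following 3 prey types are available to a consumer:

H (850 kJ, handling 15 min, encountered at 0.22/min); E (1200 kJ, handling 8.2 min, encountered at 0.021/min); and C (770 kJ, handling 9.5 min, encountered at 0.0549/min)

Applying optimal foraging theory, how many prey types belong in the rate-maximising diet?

3

Profitabilities (E/h, kJ/min): E 146, C 81.1, H 56.7. Add prey in this order while the next type's profitability exceeds the intake rate on those already taken.
Rate on top 1: 21.5. C: 81.1 > 21.5 → include.
Rate on top 2: 39.84. H: 56.7 > 39.84 → include.
Optimal diet: E, C, H — 3 of 3 types.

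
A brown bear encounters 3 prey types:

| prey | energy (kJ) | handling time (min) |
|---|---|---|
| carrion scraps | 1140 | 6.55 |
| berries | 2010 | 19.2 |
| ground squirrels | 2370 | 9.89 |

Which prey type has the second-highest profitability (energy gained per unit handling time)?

In descending order of E/h:
ground squirrels: 2370/9.89 = 240 kJ/min
carrion scraps: 1140/6.55 = 174 kJ/min
berries: 2010/19.2 = 105 kJ/min

carrion scraps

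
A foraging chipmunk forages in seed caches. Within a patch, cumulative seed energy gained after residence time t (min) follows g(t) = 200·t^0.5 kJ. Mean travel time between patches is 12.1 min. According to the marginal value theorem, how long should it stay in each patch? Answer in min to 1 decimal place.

12.1 min

Maximise g(t)/(T+t): set derivative to zero → g'(t)(T+t) = g(t).
g'(t) = 0.5·200·t^-0.5. Setting 0.5·200·t^-0.5 = 200·t^0.5/(12.1+t) gives 0.5(12.1+t) = t, so 0.50·t = 0.5×12.1.
t* = 0.5×12.1/0.50 = 12.1 min.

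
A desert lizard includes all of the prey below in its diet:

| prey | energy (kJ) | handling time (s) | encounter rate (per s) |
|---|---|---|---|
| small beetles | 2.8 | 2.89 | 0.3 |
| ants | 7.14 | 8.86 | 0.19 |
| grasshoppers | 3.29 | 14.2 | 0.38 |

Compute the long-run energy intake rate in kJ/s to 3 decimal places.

0.385 kJ/s

Energy encountered per unit search time: 0.3×2.8 + 0.19×7.14 + 0.38×3.29 = 3.447 kJ/s.
Handling time per unit search time: 0.3×2.89 + 0.19×8.86 + 0.38×14.2 = 7.946.
Rate = 3.447/(1 + 7.946) = 0.3853 kJ/s.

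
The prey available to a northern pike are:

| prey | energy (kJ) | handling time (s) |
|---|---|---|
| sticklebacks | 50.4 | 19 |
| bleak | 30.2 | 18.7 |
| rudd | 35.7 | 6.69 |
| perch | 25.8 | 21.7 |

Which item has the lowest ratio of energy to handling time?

perch

Profitability E/h (kJ/s): sticklebacks = 50.4/19 = 2.65, bleak = 30.2/18.7 = 1.61, rudd = 35.7/6.69 = 5.34, perch = 25.8/21.7 = 1.19.
Ranked: rudd > sticklebacks > bleak > perch.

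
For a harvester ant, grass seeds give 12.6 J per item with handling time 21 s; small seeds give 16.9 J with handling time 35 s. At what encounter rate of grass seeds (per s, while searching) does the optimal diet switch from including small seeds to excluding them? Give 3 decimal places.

0.196 per s

At the threshold, the rate on grass seeds alone equals the profitability of small seeds: λ·12.6/(1 + λ·21) = 16.9/35 = 0.4829.
Rearranging, λ(12.6 − 0.4829×21) = 0.4829, so λ = 0.4829/2.46 = 0.1963 per s.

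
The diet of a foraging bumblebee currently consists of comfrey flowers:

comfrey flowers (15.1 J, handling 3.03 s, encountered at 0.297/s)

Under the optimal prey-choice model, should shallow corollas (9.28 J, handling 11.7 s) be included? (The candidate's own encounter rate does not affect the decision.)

No

Current rate: (0.297×15.1)/(1 + 0.297×3.03) = 2.36 J/s.
shallow corollas: E/h = 9.28/11.7 = 0.7932 J/s.
Since 0.7932 < R, time spent handling shallow corollas is better spent searching.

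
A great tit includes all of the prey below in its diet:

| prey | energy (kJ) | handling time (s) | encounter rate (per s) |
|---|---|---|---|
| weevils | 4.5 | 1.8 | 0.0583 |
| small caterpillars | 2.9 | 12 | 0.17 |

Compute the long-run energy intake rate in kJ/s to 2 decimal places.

R = Σλ_iE_i / (1 + Σλ_ih_i)
Numerator: 0.0583×4.5 + 0.17×2.9 = 0.7553
Denominator: 1 + 0.0583×1.8 + 0.17×12 = 3.145
R = 0.7553/3.145 = 0.2402 kJ/s

0.24 kJ/s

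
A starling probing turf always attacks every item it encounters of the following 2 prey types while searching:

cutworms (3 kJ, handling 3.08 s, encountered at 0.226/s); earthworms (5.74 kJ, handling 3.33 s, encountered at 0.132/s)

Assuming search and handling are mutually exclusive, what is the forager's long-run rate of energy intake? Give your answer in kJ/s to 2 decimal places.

0.67 kJ/s

Energy encountered per unit search time: 0.226×3 + 0.132×5.74 = 1.436 kJ/s.
Handling time per unit search time: 0.226×3.08 + 0.132×3.33 = 1.136.
Rate = 1.436/(1 + 1.136) = 0.6722 kJ/s.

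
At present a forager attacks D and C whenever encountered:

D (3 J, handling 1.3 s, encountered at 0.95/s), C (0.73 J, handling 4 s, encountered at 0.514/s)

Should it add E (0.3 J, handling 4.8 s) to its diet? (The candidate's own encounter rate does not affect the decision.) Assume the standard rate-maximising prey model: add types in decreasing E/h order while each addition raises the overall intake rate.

No

Current rate: (0.95×3 + 0.514×0.73)/(1 + 0.95×1.3 + 0.514×4) = 0.7516 J/s.
Profitability of E: 0.3/4.8 = 0.0625 J/s.
Since 0.0625 < R, time spent handling E is better spent searching.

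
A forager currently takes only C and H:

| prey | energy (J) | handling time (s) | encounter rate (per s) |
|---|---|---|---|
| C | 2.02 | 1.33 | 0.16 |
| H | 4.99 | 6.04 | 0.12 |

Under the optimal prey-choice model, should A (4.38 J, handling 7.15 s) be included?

On C and H alone, R = ΣλE/(1+Σλh) = 0.922/1.938 = 0.4758 J/s.
Profitability of A: 4.38/7.15 = 0.6126 J/s.
Since 0.6126 > R, including A increases the long-run rate.

Yes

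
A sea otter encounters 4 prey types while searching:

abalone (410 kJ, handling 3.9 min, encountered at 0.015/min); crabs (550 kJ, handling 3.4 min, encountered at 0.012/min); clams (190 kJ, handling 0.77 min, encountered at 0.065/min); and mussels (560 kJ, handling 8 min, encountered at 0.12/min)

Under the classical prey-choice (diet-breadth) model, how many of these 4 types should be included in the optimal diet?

4

Profitabilities (E/h, kJ/min): clams 247, crabs 162, abalone 105, mussels 70. Add prey in this order while the next type's profitability exceeds the intake rate on those already taken.
Rate on top 1: 11.76. crabs: 162 > 11.76 → include.
Rate on top 2: 17.37. abalone: 105 > 17.37 → include.
Rate on top 3: 21.84. mussels: 70 > 21.84 → include.
Optimal diet: clams, crabs, abalone, mussels — 4 of 4 types.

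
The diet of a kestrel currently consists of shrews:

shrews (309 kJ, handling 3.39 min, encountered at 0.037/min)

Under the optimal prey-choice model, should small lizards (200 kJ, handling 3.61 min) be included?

On shrews alone, R = ΣλE/(1+Σλh) = 11.43/1.125 = 10.16 kJ/min.
Profitability of small lizards: 200/3.61 = 55.4 kJ/min.
Since 55.4 > R, including small lizards increases the long-run rate.

Yes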